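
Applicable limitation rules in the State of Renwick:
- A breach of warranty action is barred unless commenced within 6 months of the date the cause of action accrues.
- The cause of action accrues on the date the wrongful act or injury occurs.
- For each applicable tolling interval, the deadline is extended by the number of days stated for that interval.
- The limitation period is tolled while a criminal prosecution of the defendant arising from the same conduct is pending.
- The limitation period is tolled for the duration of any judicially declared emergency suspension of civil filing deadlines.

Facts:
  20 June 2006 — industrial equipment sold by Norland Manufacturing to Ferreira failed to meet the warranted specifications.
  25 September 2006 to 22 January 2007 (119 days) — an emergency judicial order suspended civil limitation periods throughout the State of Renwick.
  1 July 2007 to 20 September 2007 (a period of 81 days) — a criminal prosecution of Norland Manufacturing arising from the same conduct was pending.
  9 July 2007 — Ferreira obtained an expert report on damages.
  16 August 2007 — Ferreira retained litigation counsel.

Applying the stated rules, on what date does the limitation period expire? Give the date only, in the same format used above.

The limitation period began to run on 20 June 2006.
6 months from 20 June 2006 is 20 December 2006.
Because the emergency suspension of filing deadlines ran from 25 September 2006 to 22 January 2007, the deadline is extended by 119 days to 18 April 2007.
The pending criminal prosecution starting 1 July 2007 came too late — the period had run on 18 April 2007 — and so does not extend the deadline.
None of the other events listed affects the running of the period under the stated rules.

18 April 2007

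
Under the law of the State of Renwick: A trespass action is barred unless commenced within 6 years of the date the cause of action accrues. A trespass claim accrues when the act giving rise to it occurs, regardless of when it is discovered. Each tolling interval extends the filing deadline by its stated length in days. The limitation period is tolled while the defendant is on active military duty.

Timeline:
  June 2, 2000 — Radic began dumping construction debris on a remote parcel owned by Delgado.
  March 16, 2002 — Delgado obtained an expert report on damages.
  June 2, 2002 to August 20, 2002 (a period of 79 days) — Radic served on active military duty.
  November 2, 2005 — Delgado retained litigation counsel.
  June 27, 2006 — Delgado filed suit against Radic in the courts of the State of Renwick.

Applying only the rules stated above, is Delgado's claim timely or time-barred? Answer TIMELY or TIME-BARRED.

The limitation period began to run on June 2, 2000.
Adding the 6 years base period to June 2, 2000 gives a deadline of June 2, 2006, before any tolling.
The defendant's active military service from June 2, 2002 to August 20, 2002 tolled the period for 79 days, extending the deadline to August 20, 2006.
Nothing else in the chronology tolls or restarts the period.
The June 27, 2006 filing precedes the August 20, 2006 deadline; the claim is timely.

TIMELY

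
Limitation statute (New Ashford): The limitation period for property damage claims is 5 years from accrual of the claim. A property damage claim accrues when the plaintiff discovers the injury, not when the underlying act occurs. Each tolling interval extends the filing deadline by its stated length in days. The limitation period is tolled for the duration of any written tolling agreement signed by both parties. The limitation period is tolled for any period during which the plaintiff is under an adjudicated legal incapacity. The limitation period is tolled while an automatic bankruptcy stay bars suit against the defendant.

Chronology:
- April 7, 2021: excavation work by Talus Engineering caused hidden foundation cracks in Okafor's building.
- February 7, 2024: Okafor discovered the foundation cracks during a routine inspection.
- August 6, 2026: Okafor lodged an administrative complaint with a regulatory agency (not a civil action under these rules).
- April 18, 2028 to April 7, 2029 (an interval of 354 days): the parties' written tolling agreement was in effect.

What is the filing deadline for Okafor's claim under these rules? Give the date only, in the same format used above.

The claim did not accrue until Okafor discovered the injury on February 7, 2024; the April 7, 2021 act date does not start the clock under the stated rule.
Adding the 5 years base period to February 7, 2024 gives a deadline of February 7, 2029, before any tolling.
Because the written tolling agreement ran from April 18, 2028 to April 7, 2029, the deadline is extended by 354 days to January 27, 2030.
None of the other events listed affects the running of the period under the stated rules.

January 27, 2030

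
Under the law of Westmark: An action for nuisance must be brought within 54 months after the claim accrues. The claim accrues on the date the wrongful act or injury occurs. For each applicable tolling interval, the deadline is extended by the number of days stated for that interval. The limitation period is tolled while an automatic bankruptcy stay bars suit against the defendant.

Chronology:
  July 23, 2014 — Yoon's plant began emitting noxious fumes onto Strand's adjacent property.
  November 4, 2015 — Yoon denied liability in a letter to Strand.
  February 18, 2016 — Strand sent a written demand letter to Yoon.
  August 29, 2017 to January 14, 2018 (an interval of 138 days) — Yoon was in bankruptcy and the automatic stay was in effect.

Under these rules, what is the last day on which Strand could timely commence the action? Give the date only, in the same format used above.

The limitation period began to run on July 23, 2014.
The untolled deadline — 54 months after July 23, 2014 — is January 23, 2019.
Because the automatic bankruptcy stay ran from August 29, 2017 to January 14, 2018, the deadline is extended by 138 days to June 10, 2019.
The other events in the timeline have no effect on the limitation period under the stated rules.

June 10, 2019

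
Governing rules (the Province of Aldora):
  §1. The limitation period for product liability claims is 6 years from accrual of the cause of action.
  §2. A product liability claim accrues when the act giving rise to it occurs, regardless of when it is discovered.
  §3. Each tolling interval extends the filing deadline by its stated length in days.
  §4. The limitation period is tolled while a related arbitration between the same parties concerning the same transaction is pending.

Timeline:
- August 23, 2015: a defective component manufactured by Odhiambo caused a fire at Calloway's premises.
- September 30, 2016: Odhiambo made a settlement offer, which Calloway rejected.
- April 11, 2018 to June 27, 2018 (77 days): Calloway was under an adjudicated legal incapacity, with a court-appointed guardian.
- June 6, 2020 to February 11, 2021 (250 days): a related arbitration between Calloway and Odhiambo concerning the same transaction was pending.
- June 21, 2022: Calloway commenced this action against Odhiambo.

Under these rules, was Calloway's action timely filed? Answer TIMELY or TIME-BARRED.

TIME-BARRED

The claim accrued on August 23, 2015, when the wrongful act occurred.
Adding the 6 years base period to August 23, 2015 gives a deadline of August 23, 2021, before any tolling.
Because the pending related arbitration ran from June 6, 2020 to February 11, 2021, the deadline is extended by 250 days to April 30, 2022.
Although the plaintiff's incapacity ran from April 11, 2018 to June 27, 2018, the stated rules do not make that a tolling event, so it is disregarded.
Nothing else in the chronology tolls or restarts the period.
The June 21, 2022 filing falls after the April 30, 2022 deadline; the claim is time-barred.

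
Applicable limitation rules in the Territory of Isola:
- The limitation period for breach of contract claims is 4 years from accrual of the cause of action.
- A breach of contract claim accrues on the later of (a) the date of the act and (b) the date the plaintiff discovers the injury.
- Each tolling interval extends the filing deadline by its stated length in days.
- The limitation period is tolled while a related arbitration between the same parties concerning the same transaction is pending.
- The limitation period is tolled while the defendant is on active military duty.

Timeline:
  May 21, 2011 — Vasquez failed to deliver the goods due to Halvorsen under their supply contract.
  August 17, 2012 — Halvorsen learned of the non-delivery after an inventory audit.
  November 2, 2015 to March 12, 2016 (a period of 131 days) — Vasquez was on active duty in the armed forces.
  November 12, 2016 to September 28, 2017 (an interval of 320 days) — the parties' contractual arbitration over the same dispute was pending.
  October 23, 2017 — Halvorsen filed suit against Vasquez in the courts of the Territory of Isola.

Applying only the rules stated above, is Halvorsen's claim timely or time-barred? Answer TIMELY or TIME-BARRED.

TIMELY

Because discovery on August 17, 2012 post-dates the May 21, 2011 act, accrual under the later-of rule falls on August 17, 2012.
The untolled deadline — 4 years after August 17, 2012 — is August 17, 2016.
Because the defendant's active military service ran from November 2, 2015 to March 12, 2016, the deadline is extended by 131 days to December 26, 2016.
The pending related arbitration from November 12, 2016 to September 28, 2017 tolled the period for 320 days, extending the deadline to November 11, 2017.
The October 23, 2017 filing precedes the November 11, 2017 deadline; the claim is timely.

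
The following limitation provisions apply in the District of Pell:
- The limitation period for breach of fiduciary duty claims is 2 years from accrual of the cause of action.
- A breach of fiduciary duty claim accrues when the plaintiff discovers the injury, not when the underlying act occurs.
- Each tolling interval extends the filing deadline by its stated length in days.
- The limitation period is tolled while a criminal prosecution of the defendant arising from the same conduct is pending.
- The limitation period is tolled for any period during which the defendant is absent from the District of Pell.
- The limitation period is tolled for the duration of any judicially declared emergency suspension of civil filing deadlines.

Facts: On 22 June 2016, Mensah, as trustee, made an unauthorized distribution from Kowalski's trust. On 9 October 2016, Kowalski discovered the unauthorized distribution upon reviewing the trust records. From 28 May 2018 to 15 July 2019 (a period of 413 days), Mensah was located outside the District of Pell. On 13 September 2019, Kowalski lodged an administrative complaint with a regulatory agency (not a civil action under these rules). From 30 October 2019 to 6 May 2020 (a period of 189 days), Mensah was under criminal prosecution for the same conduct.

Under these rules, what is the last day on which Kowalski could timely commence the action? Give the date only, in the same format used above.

2 June 2020

Under the discovery rule, the claim accrued on 9 October 2016, when Kowalski discovered the injury — not on the 22 June 2016 date of the underlying act.
The untolled deadline — 2 years after 9 October 2016 — is 9 October 2018.
Because the defendant's absence from the jurisdiction ran from 28 May 2018 to 15 July 2019, the deadline is extended by 413 days to 26 November 2019.
Because the pending criminal prosecution ran from 30 October 2019 to 6 May 2020, the deadline is extended by 189 days to 2 June 2020.
Nothing else in the chronology tolls or restarts the period.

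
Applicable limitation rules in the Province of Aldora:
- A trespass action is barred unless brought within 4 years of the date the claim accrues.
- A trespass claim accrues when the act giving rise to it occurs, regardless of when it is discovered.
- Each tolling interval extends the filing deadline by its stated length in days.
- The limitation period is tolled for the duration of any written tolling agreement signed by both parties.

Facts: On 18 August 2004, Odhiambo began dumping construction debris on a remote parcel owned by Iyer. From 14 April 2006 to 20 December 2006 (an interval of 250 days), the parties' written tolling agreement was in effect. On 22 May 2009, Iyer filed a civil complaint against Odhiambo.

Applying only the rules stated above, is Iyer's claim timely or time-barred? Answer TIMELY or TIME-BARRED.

The claim accrued on 18 August 2004, when the wrongful act occurred.
Adding the 4 years base period to 18 August 2004 gives a deadline of 18 August 2008, before any tolling.
The period was tolled for 250 days by the written tolling agreement (14 April 2006 to 20 December 2006), pushing the deadline to 25 April 2009.
Iyer filed on 22 May 2009, after the 25 April 2009 deadline, so the action is time-barred.

TIME-BARRED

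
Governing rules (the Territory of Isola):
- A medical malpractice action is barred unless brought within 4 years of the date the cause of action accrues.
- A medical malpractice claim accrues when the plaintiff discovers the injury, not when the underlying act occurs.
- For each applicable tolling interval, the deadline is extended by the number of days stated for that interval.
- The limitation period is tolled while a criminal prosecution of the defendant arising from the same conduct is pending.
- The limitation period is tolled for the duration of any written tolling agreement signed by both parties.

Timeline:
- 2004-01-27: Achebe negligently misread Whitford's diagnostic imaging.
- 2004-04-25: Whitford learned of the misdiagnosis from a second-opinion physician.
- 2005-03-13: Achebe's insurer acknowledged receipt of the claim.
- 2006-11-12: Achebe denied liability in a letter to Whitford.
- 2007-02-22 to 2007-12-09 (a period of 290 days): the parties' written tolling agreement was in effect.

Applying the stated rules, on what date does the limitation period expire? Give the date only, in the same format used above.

The claim did not accrue until Whitford discovered the injury on 2004-04-25; the 2004-01-27 act date does not start the clock under the stated rule.
The untolled deadline — 4 years after 2004-04-25 — is 2008-04-25.
The written tolling agreement from 2007-02-22 to 2007-12-09 tolled the period for 290 days, extending the deadline to 2009-02-09.
Nothing else in the chronology tolls or restarts the period.

2009-02-09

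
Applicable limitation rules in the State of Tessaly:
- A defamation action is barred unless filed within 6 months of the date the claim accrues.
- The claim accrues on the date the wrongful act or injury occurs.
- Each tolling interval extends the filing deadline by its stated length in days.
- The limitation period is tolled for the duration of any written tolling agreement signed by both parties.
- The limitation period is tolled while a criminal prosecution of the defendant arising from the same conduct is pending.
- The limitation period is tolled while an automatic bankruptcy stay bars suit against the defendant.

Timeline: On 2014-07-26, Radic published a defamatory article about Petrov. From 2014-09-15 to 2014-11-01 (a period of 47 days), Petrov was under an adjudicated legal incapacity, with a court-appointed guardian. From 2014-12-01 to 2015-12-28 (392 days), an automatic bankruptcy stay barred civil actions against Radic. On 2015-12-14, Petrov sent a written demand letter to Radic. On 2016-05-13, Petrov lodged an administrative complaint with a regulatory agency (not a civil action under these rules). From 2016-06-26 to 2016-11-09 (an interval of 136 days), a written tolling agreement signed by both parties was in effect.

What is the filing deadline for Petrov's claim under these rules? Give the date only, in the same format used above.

2016-02-22

The claim accrued on 2014-07-26, when the wrongful act occurred.
Adding the 6 months base period to 2014-07-26 gives a deadline of 2015-01-26, before any tolling.
The period was tolled for 392 days by the automatic bankruptcy stay (2014-12-01 to 2015-12-28), pushing the deadline to 2016-02-22.
The written tolling agreement from 2016-06-26 to 2016-11-09 began after the period had already run on 2016-02-22, so it has no tolling effect.
No stated provision tolls the period for the plaintiff's incapacity, so the interval from 2014-09-15 to 2014-11-01 has no effect on the deadline.
The other events in the timeline have no effect on the limitation period under the stated rules.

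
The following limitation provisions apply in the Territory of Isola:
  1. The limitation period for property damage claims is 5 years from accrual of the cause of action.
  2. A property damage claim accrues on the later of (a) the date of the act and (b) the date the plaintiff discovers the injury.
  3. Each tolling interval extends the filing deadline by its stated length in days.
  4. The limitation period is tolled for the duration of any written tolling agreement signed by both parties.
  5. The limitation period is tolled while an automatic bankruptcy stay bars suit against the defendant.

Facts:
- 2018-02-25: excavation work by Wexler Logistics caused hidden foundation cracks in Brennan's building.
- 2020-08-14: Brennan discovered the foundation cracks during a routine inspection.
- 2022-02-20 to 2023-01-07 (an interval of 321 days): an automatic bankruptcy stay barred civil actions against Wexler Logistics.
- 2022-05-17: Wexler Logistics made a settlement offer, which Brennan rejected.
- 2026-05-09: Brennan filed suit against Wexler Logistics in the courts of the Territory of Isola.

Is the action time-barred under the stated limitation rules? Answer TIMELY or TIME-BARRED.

TIMELY

Because discovery on 2020-08-14 post-dates the 2018-02-25 act, accrual under the later-of rule falls on 2020-08-14.
5 years from 2020-08-14 is 2025-08-14.
Because the automatic bankruptcy stay ran from 2022-02-20 to 2023-01-07, the deadline is extended by 321 days to 2026-07-01.
The other events in the timeline have no effect on the limitation period under the stated rules.
Filing on 2026-05-09 beat the 2026-07-01 deadline — the action is timely.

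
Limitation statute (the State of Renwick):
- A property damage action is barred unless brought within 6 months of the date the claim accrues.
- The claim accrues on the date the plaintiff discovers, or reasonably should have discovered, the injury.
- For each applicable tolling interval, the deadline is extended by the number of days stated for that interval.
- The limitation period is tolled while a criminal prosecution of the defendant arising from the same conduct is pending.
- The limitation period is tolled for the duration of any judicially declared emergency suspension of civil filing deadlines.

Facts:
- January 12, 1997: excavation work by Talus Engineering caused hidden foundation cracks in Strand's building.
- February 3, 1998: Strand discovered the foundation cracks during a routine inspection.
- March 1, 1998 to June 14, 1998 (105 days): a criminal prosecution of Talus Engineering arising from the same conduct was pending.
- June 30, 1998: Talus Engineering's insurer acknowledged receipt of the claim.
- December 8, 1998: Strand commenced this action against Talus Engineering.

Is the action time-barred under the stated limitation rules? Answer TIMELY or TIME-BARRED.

TIME-BARRED

The claim did not accrue until Strand discovered the injury on February 3, 1998; the January 12, 1997 act date does not start the clock under the stated rule.
6 months from February 3, 1998 is August 3, 1998.
The period was tolled for 105 days by the pending criminal prosecution (March 1, 1998 to June 14, 1998), pushing the deadline to November 16, 1998.
The other events in the timeline have no effect on the limitation period under the stated rules.
The December 8, 1998 filing falls after the November 16, 1998 deadline; the claim is time-barred.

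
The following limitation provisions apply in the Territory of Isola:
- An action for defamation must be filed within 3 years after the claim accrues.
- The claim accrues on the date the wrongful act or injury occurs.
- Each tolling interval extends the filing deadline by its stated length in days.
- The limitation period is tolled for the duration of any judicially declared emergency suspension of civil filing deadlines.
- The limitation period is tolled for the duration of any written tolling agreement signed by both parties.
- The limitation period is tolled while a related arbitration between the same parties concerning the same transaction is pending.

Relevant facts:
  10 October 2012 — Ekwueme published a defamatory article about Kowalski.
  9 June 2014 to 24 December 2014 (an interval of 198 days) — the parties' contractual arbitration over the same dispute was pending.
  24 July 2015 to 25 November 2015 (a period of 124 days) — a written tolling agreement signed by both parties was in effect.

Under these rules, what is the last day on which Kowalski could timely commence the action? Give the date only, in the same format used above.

27 August 2016

The claim accrued on 10 October 2012, the date of the act.
The untolled deadline — 3 years after 10 October 2012 — is 10 October 2015.
The period was tolled for 198 days by the pending related arbitration (9 June 2014 to 24 December 2014), pushing the deadline to 25 April 2016.
The period was tolled for 124 days by the written tolling agreement (24 July 2015 to 25 November 2015), pushing the deadline to 27 August 2016.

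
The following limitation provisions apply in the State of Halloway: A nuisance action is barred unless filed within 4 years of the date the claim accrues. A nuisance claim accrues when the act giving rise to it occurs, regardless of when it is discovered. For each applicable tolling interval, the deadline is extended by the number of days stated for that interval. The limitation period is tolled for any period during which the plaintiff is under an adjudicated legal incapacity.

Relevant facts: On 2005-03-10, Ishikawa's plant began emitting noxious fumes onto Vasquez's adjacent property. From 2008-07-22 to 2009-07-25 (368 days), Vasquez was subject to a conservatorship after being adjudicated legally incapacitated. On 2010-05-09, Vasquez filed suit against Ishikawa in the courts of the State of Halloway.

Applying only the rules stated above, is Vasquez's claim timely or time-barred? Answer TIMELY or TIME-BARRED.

TIME-BARRED

The claim accrued on 2005-03-10, the date of the act.
4 years from 2005-03-10 is 2009-03-10.
Because the plaintiff's legal incapacity ran from 2008-07-22 to 2009-07-25, the deadline is extended by 368 days to 2010-03-13.
Filing on 2010-05-09 missed the 2010-03-13 deadline — the action is time-barred.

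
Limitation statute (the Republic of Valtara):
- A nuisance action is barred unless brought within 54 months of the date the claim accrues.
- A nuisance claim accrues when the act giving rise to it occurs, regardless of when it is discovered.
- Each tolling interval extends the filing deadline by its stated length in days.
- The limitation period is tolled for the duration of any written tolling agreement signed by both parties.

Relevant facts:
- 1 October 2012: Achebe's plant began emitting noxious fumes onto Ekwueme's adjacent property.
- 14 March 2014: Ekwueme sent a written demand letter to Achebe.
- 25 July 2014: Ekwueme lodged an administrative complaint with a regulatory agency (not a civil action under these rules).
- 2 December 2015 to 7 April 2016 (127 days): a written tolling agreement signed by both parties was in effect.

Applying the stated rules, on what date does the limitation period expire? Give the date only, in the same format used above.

The claim accrued on 1 October 2012, when the wrongful act occurred.
The untolled deadline — 54 months after 1 October 2012 — is 1 April 2017.
The period was tolled for 127 days by the written tolling agreement (2 December 2015 to 7 April 2016), pushing the deadline to 6 August 2017.
The other events in the timeline have no effect on the limitation period under the stated rules.

6 August 2017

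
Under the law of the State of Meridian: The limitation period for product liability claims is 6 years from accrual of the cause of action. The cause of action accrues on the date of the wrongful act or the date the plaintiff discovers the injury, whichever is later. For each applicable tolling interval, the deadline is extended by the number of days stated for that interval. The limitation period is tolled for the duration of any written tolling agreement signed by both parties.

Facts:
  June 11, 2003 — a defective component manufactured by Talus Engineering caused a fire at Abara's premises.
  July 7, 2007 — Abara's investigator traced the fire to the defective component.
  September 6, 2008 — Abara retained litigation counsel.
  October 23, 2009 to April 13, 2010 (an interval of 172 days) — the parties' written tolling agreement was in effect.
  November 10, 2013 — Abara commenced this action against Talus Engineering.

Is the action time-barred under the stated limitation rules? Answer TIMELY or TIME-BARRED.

The claim accrued on July 7, 2007 — the later of the June 11, 2003 act and the July 7, 2007 discovery.
Adding the 6 years base period to July 7, 2007 gives a deadline of July 7, 2013, before any tolling.
The written tolling agreement from October 23, 2009 to April 13, 2010 tolled the period for 172 days, extending the deadline to December 26, 2013.
None of the other events listed affects the running of the period under the stated rules.
Filing on November 10, 2013 beat the December 26, 2013 deadline — the action is timely.

TIMELY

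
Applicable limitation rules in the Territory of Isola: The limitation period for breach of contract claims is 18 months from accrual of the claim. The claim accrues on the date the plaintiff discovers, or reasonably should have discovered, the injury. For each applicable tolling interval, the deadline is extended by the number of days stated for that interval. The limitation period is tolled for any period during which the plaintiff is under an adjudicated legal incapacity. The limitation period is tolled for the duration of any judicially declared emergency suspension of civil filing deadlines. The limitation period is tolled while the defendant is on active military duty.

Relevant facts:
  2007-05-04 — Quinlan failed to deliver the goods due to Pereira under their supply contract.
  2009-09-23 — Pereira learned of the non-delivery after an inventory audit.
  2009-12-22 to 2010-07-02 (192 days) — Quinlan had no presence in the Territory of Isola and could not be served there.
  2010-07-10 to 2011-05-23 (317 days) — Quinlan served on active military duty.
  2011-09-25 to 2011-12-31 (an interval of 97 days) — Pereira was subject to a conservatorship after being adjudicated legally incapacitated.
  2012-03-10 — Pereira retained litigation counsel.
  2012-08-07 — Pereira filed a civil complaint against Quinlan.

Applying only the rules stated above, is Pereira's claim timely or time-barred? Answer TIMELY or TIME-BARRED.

TIME-BARRED

Accrual is tied to discovery, so the period began on 2009-09-23 rather than on 2007-05-04 when the act occurred.
The untolled deadline — 18 months after 2009-09-23 — is 2011-03-23.
Because the defendant's active military service ran from 2010-07-10 to 2011-05-23, the deadline is extended by 317 days to 2012-02-03.
The period was tolled for 97 days by the plaintiff's legal incapacity (2011-09-25 to 2011-12-31), pushing the deadline to 2012-05-10.
The defendant's absence from the jurisdiction from 2009-12-22 to 2010-07-02 does not toll the period, because no stated rule makes the defendant's absence a tolling event.
None of the other events listed affects the running of the period under the stated rules.
The 2012-08-07 filing falls after the 2012-05-10 deadline; the claim is time-barred.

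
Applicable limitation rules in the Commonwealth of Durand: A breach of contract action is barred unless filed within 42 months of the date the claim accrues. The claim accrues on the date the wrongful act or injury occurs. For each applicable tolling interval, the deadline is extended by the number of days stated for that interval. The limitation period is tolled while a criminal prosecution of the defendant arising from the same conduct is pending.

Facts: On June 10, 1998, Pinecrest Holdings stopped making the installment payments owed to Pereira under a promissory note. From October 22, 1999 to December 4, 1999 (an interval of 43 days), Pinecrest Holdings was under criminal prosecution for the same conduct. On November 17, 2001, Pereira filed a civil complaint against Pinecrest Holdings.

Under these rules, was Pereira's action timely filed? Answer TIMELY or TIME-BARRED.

The claim accrued on June 10, 1998, the date of the act.
42 months from June 10, 1998 is December 10, 2001.
The period was tolled for 43 days by the pending criminal prosecution (October 22, 1999 to December 4, 1999), pushing the deadline to January 22, 2002.
Filing on November 17, 2001 beat the January 22, 2002 deadline — the action is timely.

TIMELY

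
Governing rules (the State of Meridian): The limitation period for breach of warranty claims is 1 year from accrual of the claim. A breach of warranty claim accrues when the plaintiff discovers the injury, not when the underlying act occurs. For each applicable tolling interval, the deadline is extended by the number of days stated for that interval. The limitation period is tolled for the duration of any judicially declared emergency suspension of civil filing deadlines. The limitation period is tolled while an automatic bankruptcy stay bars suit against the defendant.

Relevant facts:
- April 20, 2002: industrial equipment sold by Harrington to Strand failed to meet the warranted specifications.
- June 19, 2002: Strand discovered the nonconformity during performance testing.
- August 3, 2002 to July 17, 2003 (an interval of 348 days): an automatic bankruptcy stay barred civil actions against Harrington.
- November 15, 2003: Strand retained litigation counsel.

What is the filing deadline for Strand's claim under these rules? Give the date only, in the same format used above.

June 1, 2004

Accrual is tied to discovery, so the period began on June 19, 2002 rather than on April 20, 2002 when the act occurred.
Adding the 1 year base period to June 19, 2002 gives a deadline of June 19, 2003, before any tolling.
Because the automatic bankruptcy stay ran from August 3, 2002 to July 17, 2003, the deadline is extended by 348 days to June 1, 2004.
Nothing else in the chronology tolls or restarts the period.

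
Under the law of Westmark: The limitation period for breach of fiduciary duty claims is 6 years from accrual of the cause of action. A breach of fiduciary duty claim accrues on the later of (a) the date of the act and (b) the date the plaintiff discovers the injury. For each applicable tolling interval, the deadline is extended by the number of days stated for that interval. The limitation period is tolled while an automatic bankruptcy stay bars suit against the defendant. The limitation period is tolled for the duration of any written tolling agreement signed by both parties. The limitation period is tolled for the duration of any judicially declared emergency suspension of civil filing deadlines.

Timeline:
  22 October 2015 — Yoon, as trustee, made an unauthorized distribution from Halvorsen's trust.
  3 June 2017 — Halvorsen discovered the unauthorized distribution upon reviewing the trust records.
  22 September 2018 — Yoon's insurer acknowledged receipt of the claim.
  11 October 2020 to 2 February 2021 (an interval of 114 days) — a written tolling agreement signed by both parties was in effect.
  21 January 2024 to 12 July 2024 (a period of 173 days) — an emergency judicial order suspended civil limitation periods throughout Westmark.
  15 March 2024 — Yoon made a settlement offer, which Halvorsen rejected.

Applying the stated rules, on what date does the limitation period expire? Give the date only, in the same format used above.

25 September 2023

Taking the later of the act (22 October 2015) and discovery (3 June 2017), the claim accrued on 3 June 2017.
6 years from 3 June 2017 is 3 June 2023.
The written tolling agreement from 11 October 2020 to 2 February 2021 tolled the period for 114 days, extending the deadline to 25 September 2023.
The emergency suspension of filing deadlines starting 21 January 2024 came too late — the period had run on 25 September 2023 — and so does not extend the deadline.
None of the other events listed affects the running of the period under the stated rules.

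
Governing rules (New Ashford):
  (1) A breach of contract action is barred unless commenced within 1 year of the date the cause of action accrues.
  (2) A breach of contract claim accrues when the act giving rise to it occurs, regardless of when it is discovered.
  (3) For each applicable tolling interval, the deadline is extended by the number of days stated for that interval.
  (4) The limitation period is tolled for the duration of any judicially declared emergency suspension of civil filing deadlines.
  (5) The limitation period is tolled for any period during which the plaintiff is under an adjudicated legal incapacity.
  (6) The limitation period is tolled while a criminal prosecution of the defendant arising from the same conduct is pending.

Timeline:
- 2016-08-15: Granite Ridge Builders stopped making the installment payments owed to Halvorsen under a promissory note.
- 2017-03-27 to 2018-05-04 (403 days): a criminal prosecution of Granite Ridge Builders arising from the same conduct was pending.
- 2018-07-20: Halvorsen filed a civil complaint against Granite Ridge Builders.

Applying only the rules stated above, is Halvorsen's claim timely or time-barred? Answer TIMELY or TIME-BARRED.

The limitation period began to run on 2016-08-15.
Adding the 1 year base period to 2016-08-15 gives a deadline of 2017-08-15, before any tolling.
The period was tolled for 403 days by the pending criminal prosecution (2017-03-27 to 2018-05-04), pushing the deadline to 2018-09-22.
Filing on 2018-07-20 beat the 2018-09-22 deadline — the action is timely.

TIMELY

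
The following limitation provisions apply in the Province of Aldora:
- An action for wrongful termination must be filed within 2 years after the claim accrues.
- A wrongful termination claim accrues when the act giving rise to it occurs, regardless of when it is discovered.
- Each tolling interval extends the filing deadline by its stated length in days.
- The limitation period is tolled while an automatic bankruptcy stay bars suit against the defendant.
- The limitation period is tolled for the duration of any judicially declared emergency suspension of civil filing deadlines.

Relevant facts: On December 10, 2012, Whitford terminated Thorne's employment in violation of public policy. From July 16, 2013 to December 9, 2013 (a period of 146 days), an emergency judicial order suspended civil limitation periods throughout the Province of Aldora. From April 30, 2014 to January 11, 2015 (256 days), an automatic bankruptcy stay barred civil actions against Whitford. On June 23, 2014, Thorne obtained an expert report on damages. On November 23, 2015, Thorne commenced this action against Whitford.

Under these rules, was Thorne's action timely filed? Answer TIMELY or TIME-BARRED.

TIMELY

The claim accrued on December 10, 2012, the date of the act.
2 years from December 10, 2012 is December 10, 2014.
The period was tolled for 146 days by the emergency suspension of filing deadlines (July 16, 2013 to December 9, 2013), pushing the deadline to May 5, 2015.
The automatic bankruptcy stay from April 30, 2014 to January 11, 2015 tolled the period for 256 days, extending the deadline to January 16, 2016.
None of the other events listed affects the running of the period under the stated rules.
The November 23, 2015 filing precedes the January 16, 2016 deadline; the claim is timely.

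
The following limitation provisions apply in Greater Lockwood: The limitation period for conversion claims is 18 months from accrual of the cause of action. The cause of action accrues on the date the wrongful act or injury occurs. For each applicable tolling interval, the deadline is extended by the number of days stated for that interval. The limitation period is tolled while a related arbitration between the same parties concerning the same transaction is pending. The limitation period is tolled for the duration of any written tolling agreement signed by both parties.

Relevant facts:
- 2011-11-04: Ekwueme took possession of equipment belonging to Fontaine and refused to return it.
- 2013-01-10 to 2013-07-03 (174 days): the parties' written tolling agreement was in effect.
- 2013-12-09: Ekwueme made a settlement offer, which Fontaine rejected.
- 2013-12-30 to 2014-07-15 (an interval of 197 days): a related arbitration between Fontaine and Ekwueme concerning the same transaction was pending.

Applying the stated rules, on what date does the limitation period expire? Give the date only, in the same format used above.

2013-10-25

The cause of action accrued on 2011-11-04, the date of the act.
Adding the 18 months base period to 2011-11-04 gives a deadline of 2013-05-04, before any tolling.
Because the written tolling agreement ran from 2013-01-10 to 2013-07-03, the deadline is extended by 174 days to 2013-10-25.
The pending related arbitration starting 2013-12-30 came too late — the period had run on 2013-10-25 — and so does not extend the deadline.
The other events in the timeline have no effect on the limitation period under the stated rules.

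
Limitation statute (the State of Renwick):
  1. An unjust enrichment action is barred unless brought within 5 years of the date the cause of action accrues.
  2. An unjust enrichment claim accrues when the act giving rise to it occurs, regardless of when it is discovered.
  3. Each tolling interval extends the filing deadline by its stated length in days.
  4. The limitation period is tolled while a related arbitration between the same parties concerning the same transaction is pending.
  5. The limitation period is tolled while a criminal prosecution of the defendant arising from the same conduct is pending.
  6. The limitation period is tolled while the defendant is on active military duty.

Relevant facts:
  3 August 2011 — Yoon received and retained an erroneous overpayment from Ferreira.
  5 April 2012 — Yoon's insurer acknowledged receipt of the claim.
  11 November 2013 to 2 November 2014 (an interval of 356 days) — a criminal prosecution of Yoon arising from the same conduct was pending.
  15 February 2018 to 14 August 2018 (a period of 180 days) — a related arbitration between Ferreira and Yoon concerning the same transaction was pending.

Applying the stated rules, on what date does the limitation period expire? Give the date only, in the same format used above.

The claim accrued on 3 August 2011, when the wrongful act occurred.
5 years from 3 August 2011 is 3 August 2016.
The pending criminal prosecution from 11 November 2013 to 2 November 2014 tolled the period for 356 days, extending the deadline to 25 July 2017.
By the time the pending related arbitration began on 15 February 2018, the limitation period had already expired on 25 July 2017; that interval cannot revive it.
Nothing else in the chronology tolls or restarts the period.

25 July 2017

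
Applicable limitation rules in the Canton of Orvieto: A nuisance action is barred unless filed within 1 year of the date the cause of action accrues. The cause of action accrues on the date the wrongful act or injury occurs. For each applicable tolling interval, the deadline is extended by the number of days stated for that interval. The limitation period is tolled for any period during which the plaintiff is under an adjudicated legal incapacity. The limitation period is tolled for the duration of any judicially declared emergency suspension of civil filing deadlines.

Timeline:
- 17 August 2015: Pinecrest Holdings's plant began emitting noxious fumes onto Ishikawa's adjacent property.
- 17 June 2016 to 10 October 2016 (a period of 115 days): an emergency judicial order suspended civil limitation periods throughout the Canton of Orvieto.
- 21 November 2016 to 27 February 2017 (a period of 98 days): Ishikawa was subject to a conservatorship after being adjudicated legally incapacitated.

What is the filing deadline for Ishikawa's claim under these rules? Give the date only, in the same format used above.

The limitation period began to run on 17 August 2015.
1 year from 17 August 2015 is 17 August 2016.
The emergency suspension of filing deadlines from 17 June 2016 to 10 October 2016 tolled the period for 115 days, extending the deadline to 10 December 2016.
The period was tolled for 98 days by the plaintiff's legal incapacity (21 November 2016 to 27 February 2017), pushing the deadline to 18 March 2017.

18 March 2017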